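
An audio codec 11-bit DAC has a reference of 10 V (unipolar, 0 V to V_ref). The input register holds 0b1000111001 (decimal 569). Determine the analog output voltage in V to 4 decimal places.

2.7783 V

LSB = 10 V / 2^11 = 4.883 mV.
Code 0b1000111001 = 569 decimal.
V_out = 0 + 569 × 0.00488281 V = 2.77832 V.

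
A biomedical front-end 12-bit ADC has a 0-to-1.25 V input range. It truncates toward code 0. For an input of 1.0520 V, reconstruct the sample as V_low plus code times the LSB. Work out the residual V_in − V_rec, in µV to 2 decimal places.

One LSB is 1.25 V / 4096 = 305.18 µV.
(1.0520 − 0)/0.000305176 = 3447.1936; ⌊·⌋ gives code 3447.
V_rec = 0 + 3447·0.000305176 = 1.0519409 V.
Difference: 5.9082e-05 V → 59.08 µV.

59.08 µV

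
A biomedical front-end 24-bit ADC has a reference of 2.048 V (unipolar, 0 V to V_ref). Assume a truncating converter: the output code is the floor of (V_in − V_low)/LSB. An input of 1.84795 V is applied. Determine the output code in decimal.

code 15138406

LSB = 2.048 V / 16777216 = 0.12 µV.
(V_in − V_low)/LSB = (1.84795 − 0) / 1.2207e-07 = 15138406.400.
⌊·⌋(15138406.400) = 15138406.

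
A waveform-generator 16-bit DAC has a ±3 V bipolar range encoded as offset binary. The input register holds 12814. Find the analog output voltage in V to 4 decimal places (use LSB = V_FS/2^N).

-1.8268 V

LSB = 6 V / 2^16 = 91.55 µV.
V_out = (−3) + 12814 × 9.15527e-05 V = -1.82684 V.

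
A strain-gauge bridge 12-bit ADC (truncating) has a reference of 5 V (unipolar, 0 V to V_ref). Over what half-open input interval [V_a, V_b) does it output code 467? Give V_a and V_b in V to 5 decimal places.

[0.57007 V, 0.57129 V)

LSB = 5/2^12 = 1.221 mV.
V_a = V_low + 467·LSB = 0.570068 V; V_b = V_low + 468·LSB = 0.571289 V.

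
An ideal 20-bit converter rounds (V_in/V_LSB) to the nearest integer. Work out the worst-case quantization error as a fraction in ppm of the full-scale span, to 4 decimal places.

0.4768 ppm

Rounding → worst-case error = ½ LSB = V_FS/2^21, so 1e+06/2097152 = 0.476837 ppm of full scale.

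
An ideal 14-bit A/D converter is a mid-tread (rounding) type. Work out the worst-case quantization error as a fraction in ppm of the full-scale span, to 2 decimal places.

30.52 ppm

Rounding → worst-case error = ½ LSB = V_FS/2^15, so 1e+06/32768 = 30.5176 ppm of full scale.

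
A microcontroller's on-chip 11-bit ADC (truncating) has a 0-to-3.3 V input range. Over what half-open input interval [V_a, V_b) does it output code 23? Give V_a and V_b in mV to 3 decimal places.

[37.061 mV, 38.672 mV)

LSB = 3.3/2^11 = 1.611 mV.
V_a = V_low + 23·LSB = 0.0370605 V; V_b = V_low + 24·LSB = 0.0386719 V.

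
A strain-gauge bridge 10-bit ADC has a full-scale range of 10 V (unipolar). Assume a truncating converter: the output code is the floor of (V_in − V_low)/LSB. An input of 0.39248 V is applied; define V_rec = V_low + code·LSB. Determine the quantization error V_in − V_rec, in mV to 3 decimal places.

1.855 mV

LSB = 10/2^10 = 9.766 mV.
Scaled input = 40.1900 LSBs, so code = 40.
Reconstructed: 0.390625 V.
Difference: 0.001855 V → 1.855 mV.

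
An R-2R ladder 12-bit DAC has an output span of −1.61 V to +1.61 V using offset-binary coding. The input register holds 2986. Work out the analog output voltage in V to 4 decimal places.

0.7374 V

LSB = 3.22 V / 2^12 = 0.786 mV.
V_out = (−1.61) + 2986 × 0.000786133 V = 0.737393 V.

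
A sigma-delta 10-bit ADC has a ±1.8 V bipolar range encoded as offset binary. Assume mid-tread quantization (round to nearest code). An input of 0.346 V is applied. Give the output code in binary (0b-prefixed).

With 1024 levels over 3.6 V, one step is 3.516 mV.
(V_in − V_low)/LSB = (0.346 − (−1.8)) / 0.00351563 = 610.418.
Round → code 610.
In binary (0b-prefixed): 0b1001100010.

code 0b1001100010 (decimal 610)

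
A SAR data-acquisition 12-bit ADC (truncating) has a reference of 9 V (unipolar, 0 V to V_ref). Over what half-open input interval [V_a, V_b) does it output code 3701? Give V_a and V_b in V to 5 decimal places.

LSB = 9/2^12 = 2.197 mV.
V_a = V_low + 3701·LSB = 8.13208 V; V_b = V_low + 3702·LSB = 8.13428 V.

[8.13208 V, 8.13428 V)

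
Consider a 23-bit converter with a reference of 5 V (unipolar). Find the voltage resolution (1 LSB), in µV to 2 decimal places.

0.60 µV

Full-scale span = 5 V.
LSB = 5 / 2^23 = 5 / 8388608 = 5.96046e-07 V = 0.60 µV.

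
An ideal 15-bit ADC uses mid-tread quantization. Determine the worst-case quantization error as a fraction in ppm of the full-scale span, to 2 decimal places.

15.26 ppm

Rounding → worst-case error = ½ LSB = V_FS/2^16, so 1e+06/65536 = 15.2588 ppm of full scale.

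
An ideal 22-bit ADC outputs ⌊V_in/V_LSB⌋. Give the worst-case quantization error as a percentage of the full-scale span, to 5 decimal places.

Truncating → worst-case error = 1 LSB = V_FS/2^22, so 100/4194304 = 2.38419e-05 % of full scale.

0.00002 %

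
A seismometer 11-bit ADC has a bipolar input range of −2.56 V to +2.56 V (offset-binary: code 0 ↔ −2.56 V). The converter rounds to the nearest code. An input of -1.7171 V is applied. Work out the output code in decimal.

code 337

Full-scale span = 5.12 V; LSB = 5.12/2^11 = 2.500 mV.
(V_in − V_low)/LSB = (-1.7171 − (−2.56)) / 0.0025 = 337.160.
round(337.160) = 337.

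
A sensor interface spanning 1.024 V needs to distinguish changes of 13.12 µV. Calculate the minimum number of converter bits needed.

17 bits

Number of steps required ≥ 1.024 V / 13.12 µV = 78048.78.
Need 2^N ≥ 78048.78; 2^16 = 65536, 2^17 = 131072.
Minimum N = 17.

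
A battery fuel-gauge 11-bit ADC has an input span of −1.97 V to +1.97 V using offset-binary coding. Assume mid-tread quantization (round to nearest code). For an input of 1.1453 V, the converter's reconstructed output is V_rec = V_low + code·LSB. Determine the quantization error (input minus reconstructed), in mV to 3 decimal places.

LSB = 3.94/2^11 = 1.924 mV.
(1.1453 − (−1.97))/0.00192383 = 1619.3235; round gives code 1619.
V_rec = (−1.97) + 1619·0.00192383 = 1.1446777 V.
Error = 1.1453 − 1.1446777 = 0.000622266 V = 0.622 mV.

0.622 mV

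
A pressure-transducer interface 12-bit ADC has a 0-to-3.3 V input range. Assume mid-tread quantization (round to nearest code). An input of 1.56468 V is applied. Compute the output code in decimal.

code 1942

Full-scale span = 3.3 V; LSB = 3.3/2^12 = 0.806 mV.
(V_in − V_low)/LSB = (1.56468 − 0) / 0.000805664 = 1942.100.
So the output code is 1942.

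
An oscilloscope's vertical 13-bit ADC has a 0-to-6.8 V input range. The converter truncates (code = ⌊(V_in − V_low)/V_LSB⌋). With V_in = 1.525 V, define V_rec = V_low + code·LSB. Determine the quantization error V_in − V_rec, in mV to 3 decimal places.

LSB = 6.8/2^13 = 0.830 mV.
(1.525 − 0)/0.000830078 = 1837.1765; ⌊·⌋ gives code 1837.
Reconstructed: 1.5248535 V.
V_in − V_rec = 0.000146484 V = 0.146 mV.

0.146 mV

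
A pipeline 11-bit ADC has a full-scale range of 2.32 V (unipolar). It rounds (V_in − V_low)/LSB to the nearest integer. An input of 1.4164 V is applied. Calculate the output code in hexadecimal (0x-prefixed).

code 0x4E2 (decimal 1250)

Full-scale span = 2.32 V; LSB = 2.32/2^11 = 1.133 mV.
Input sits at 1250.339 steps above V_low.
So the output code is 1250.
In hexadecimal (0x-prefixed): 0x4E2.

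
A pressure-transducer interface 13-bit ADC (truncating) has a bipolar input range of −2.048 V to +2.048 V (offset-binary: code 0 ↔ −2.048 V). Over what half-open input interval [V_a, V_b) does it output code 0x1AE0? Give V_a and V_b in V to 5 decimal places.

LSB = 4.096/2^13 = 0.500 mV.
Code 0x1AE0 = 6880 decimal.
V_a = V_low + 6880·LSB = 1.392 V; V_b = V_low + 6881·LSB = 1.3925 V.

[1.39200 V, 1.39250 V)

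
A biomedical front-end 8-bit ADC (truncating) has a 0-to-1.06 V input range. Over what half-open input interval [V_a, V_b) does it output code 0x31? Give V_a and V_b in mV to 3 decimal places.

LSB = 1.06/2^8 = 4.141 mV.
Code 0x31 = 49 decimal.
V_a = V_low + 49·LSB = 0.202891 V; V_b = V_low + 50·LSB = 0.207031 V.

[202.891 mV, 207.031 mV)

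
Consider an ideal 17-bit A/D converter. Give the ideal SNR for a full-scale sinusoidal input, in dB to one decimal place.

SNR ≈ 6.02·N + 1.76 dB = 6.02·17 + 1.76 = 104.10 dB.

104.1 dB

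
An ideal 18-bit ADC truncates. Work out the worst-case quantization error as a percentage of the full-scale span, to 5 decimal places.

0.00038 %

Truncating → worst-case error = 1 LSB = V_FS/2^18, so 100/262144 = 0.00038147 % of full scale.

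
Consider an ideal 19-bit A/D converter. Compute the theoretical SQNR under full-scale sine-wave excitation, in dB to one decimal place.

SNR ≈ 6.02·N + 1.76 dB = 6.02·19 + 1.76 = 116.14 dB.

116.1 dB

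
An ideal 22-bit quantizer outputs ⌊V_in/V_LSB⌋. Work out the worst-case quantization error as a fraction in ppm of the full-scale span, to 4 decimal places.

0.2384 ppm

Truncating → worst-case error = 1 LSB = V_FS/2^22, so 1e+06/4194304 = 0.238419 ppm of full scale.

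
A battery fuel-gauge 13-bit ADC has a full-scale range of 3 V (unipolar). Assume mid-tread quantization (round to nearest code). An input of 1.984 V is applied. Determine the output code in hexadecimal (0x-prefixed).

With 8192 levels over 3 V, one step is 366.21 µV.
(V_in − V_low)/LSB = (1.984 − 0) / 0.000366211 = 5417.643.
round(5417.643) = 5418.
In hexadecimal (0x-prefixed): 0x152A.

code 0x152A (decimal 5418)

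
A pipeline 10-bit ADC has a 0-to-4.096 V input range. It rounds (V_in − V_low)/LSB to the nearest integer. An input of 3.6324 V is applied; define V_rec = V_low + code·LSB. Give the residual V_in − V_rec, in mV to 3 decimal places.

0.400 mV

Step size: 4.096 V ÷ 2^10 = 4.000 mV.
(3.6324 − 0)/0.004 = 908.1000; round gives code 908.
V_rec = 0 + 908·0.004 = 3.632 V.
Difference: 0.0004 V → 0.400 mV.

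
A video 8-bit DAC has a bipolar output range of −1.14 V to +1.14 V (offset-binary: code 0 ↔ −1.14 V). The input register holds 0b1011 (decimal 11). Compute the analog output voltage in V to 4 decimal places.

LSB = 2.28 V / 2^8 = 8.906 mV.
Code 0b1011 = 11 decimal.
V_out = (−1.14) + 11 × 0.00890625 V = -1.04203 V.

-1.0420 V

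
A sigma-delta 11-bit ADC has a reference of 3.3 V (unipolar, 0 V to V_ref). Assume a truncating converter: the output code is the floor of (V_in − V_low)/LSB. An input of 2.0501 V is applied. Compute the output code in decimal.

code 1272

With 2048 levels over 3.3 V, one step is 1.611 mV.
(V_in − V_low)/LSB = (2.0501 − 0) / 0.00161133 = 1272.304.
Floor → code 1272.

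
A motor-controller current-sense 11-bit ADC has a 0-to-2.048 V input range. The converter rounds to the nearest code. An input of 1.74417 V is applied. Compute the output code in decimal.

code 1744

With 2048 levels over 2.048 V, one step is 1.000 mV.
(1.74417 − 0) / 0.001 = 1744.170 LSBs.
round(1744.170) = 1744.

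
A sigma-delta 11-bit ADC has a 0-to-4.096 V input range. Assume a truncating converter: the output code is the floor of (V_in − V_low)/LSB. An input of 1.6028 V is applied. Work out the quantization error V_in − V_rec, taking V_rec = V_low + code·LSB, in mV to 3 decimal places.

0.800 mV

One LSB is 4.096 V / 2048 = 2.000 mV.
(V_in − V_low)/LSB = (1.6028 − 0)/0.002 = 801.4000 → code 801 (floor).
Code 801 maps back to 0 + 801×0.002 V = 1.602 V.
Error = 1.6028 − 1.602 = 0.0008 V = 0.800 mV.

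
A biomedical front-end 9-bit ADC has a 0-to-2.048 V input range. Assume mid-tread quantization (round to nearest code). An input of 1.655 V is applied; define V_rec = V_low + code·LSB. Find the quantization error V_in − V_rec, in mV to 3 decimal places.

-1.000 mV

One LSB is 2.048 V / 512 = 4.000 mV.
(1.655 − 0)/0.004 = 413.7500; round gives code 414.
Reconstructed: 1.656 V.
Difference: -0.001 V → -1.000 mV.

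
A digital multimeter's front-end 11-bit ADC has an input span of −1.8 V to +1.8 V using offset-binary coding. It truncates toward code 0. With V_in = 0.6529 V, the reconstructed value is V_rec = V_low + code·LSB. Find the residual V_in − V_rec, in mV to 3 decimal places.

LSB = 3.6/2^11 = 1.758 mV.
(V_in − V_low)/LSB = (0.6529 − (−1.8))/0.00175781 = 1395.4276 → code 1395 (floor).
V_rec = (−1.8) + 1395·0.00175781 = 0.65214844 V.
Error = 0.6529 − 0.65214844 = 0.000751562 V = 0.752 mV.

0.752 mV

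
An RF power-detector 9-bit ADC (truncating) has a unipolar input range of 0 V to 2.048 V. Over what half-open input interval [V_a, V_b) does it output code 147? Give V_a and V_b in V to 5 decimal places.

[0.58800 V, 0.59200 V)

LSB = 2.048/2^9 = 4.000 mV.
V_a = V_low + 147·LSB = 0.588 V; V_b = V_low + 148·LSB = 0.592 V.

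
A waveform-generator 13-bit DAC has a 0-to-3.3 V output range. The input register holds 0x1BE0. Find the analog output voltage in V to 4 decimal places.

2.8746 V

LSB = 3.3 V / 2^13 = 402.83 µV.
Code 0x1BE0 = 7136 decimal.
V_out = 0 + 7136 × 0.000402832 V = 2.87461 V.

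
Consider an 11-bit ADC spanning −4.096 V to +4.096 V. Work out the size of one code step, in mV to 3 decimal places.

Full-scale span = 8.192 V.
LSB = 8.192 / 2^11 = 8.192 / 2048 = 0.004 V = 4.000 mV.

4.000 mV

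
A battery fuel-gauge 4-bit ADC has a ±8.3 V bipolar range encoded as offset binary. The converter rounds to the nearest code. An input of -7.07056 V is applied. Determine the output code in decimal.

Full-scale span = 16.6 V; LSB = 16.6/2^4 = 1.0375 V.
(-7.07056 − (−8.3)) / 1.0375 = 1.185 LSBs.
round(1.185) = 1.

code 1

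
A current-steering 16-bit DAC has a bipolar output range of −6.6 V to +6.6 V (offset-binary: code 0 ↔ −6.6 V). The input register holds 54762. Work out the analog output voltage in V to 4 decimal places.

LSB = 13.2 V / 2^16 = 201.42 µV.
V_out = (−6.6) + 54762 × 0.000201416 V = 4.42994 V.

4.4299 V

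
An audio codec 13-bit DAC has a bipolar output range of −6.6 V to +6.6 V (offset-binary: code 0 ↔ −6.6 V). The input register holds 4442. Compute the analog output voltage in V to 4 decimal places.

0.5575 V

LSB = 13.2 V / 2^13 = 1.611 mV.
V_out = (−6.6) + 4442 × 0.00161133 V = 0.55752 V.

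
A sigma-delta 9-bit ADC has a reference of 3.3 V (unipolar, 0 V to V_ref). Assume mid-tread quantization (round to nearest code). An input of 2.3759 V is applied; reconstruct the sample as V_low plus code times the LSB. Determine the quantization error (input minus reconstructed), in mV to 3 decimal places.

-2.420 mV

LSB = 3.3/2^9 = 6.445 mV.
(2.3759 − 0)/0.00644531 = 368.6245; round gives code 369.
Reconstructed: 2.3783203 V.
V_in − V_rec = -0.00242031 V = -2.420 mV.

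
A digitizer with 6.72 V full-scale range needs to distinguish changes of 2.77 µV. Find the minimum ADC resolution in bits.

22 bits

Number of steps required ≥ 6.72 V / 2.77 µV = 2425992.78.
Need 2^N ≥ 2425992.78; 2^21 = 2097152, 2^22 = 4194304.
Minimum N = 22.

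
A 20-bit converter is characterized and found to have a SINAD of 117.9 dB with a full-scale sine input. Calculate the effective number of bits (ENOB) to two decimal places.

19.29 bits

ENOB = (SINAD − 1.76) / 6.02 = (117.9 − 1.76)/6.02 = 19.292.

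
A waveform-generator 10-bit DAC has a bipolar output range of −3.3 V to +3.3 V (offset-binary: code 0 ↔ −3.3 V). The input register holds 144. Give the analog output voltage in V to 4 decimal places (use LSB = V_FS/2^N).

-2.3719 V

LSB = 6.6 V / 2^10 = 6.445 mV.
V_out = (−3.3) + 144 × 0.00644531 V = -2.37188 V.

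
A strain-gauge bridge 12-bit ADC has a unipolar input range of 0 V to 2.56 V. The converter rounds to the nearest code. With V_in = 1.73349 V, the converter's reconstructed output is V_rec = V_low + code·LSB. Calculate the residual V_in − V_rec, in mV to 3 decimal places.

-0.260 mV

One LSB is 2.56 V / 4096 = 0.625 mV.
Scaled input = 2773.5840 LSBs, so code = 2774.
Reconstructed: 1.73375 V.
Difference: -0.00026 V → -0.260 mV.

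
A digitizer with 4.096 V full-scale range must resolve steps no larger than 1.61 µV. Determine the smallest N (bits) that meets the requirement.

Number of steps required ≥ 4.096 V / 1.61 µV = 2544099.38.
Need 2^N ≥ 2544099.38; 2^21 = 2097152, 2^22 = 4194304.
Minimum N = 22.

22 bits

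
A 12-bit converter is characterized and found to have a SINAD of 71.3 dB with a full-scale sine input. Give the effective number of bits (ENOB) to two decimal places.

ENOB = (SINAD − 1.76) / 6.02 = (71.3 − 1.76)/6.02 = 11.551.

11.55 bits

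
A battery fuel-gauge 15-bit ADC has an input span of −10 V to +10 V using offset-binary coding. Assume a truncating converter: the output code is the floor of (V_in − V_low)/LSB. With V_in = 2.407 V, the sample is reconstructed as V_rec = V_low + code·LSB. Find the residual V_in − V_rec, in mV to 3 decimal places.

Step size: 20 V ÷ 2^15 = 0.610 mV.
Scaled input = 20327.6288 LSBs, so code = 20327.
Reconstructed: 2.4066162 V.
Error = 2.407 − 2.4066162 = 0.000383789 V = 0.384 mV.

0.384 mV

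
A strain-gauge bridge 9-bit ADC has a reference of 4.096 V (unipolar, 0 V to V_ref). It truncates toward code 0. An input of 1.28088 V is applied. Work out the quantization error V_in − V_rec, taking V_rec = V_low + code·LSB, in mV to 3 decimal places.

Step size: 4.096 V ÷ 2^9 = 8.000 mV.
(V_in − V_low)/LSB = (1.28088 − 0)/0.008 = 160.1100 → code 160 (floor).
Code 160 maps back to 0 + 160×0.008 V = 1.28 V.
Difference: 0.00088 V → 0.880 mV.

0.880 mV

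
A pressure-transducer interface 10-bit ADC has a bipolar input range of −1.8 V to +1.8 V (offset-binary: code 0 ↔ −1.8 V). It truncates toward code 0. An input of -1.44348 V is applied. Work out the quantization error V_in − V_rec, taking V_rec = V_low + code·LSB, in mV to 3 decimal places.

1.442 mV

One LSB is 3.6 V / 1024 = 3.516 mV.
(-1.44348 − (−1.8))/0.00351563 = 101.4101; ⌊·⌋ gives code 101.
Reconstructed: -1.4449219 V.
Error = -1.44348 − (−1.4449219) = 0.00144188 V = 1.442 mV.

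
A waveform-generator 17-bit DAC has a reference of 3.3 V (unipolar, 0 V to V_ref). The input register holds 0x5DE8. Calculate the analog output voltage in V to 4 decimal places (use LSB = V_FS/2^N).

0.6053 V

LSB = 3.3 V / 2^17 = 25.18 µV.
Code 0x5DE8 = 24040 decimal.
V_out = 0 + 24040 × 2.5177e-05 V = 0.605255 V.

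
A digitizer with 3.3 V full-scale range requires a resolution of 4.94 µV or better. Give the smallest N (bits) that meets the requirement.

20 bits

Number of steps required ≥ 3.3 V / 4.94 µV = 668016.19.
Need 2^N ≥ 668016.19; 2^19 = 524288, 2^20 = 1048576.
Minimum N = 20.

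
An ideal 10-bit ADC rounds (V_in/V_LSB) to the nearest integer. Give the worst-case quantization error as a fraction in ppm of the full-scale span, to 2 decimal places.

Rounding → worst-case error = ½ LSB = V_FS/2^11, so 1e+06/2048 = 488.281 ppm of full scale.

488.28 ppm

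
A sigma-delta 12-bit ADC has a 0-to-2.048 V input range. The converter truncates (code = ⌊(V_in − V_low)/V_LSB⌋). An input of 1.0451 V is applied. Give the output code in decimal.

code 2090

Full-scale span = 2.048 V; LSB = 2.048/2^12 = 0.500 mV.
(V_in − V_low)/LSB = (1.0451 − 0) / 0.0005 = 2090.200.
Floor → code 2090.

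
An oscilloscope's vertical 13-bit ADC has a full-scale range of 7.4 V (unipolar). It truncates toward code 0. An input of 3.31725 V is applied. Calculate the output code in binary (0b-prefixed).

code 0b111001011000 (decimal 3672)

With 8192 levels over 7.4 V, one step is 0.903 mV.
(3.31725 − 0) / 0.00090332 = 3672.285 LSBs.
So the output code is 3672.
In binary (0b-prefixed): 0b111001011000.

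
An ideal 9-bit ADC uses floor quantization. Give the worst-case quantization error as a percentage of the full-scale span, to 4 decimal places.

0.1953 %

Truncating → worst-case error = 1 LSB = V_FS/2^9, so 100/512 = 0.195312 % of full scale.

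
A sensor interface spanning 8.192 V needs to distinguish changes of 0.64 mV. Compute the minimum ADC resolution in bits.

14 bits

Number of steps required ≥ 8.192 V / 0.64 mV = 12800.00.
Need 2^N ≥ 12800.00; 2^13 = 8192, 2^14 = 16384.
Minimum N = 14.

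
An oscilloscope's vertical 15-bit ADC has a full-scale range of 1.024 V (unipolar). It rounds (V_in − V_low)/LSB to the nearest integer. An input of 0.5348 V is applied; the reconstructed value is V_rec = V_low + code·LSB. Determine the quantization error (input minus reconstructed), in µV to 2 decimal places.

-12.50 µV

LSB = 1.024/2^15 = 31.25 µV.
(0.5348 − 0)/3.125e-05 = 17113.6000; round gives code 17114.
V_rec = 0 + 17114·3.125e-05 = 0.5348125 V.
Error = 0.5348 − 0.5348125 = -1.25e-05 V = -12.50 µV.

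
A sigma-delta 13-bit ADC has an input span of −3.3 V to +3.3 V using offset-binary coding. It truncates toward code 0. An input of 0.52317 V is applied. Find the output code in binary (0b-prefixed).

Full-scale span = 6.6 V; LSB = 6.6/2^13 = 0.806 mV.
Input sits at 4745.365 steps above V_low.
So the output code is 4745.
In binary (0b-prefixed): 0b1001010001001.

code 0b1001010001001 (decimal 4745)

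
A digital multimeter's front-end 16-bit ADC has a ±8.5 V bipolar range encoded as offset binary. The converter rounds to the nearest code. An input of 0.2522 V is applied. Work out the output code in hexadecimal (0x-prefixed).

LSB = 17 V / 65536 = 259.40 µV.
Input sits at 33740.246 steps above V_low.
Round → code 33740.
In hexadecimal (0x-prefixed): 0x83CC.

code 0x83CC (decimal 33740)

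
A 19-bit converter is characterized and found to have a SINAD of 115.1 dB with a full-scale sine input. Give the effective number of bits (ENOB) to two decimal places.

18.83 bits

ENOB = (SINAD − 1.76) / 6.02 = (115.1 − 1.76)/6.02 = 18.827.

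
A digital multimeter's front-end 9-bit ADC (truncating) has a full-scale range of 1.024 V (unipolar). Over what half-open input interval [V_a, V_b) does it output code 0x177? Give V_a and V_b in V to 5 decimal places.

[0.75000 V, 0.75200 V)

LSB = 1.024/2^9 = 2.000 mV.
Code 0x177 = 375 decimal.
V_a = V_low + 375·LSB = 0.75 V; V_b = V_low + 376·LSB = 0.752 V.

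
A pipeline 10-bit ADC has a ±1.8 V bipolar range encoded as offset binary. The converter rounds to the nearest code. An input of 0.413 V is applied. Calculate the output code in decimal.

With 1024 levels over 3.6 V, one step is 3.516 mV.
(0.413 − (−1.8)) / 0.00351563 = 629.476 LSBs.
round(629.476) = 629.

code 629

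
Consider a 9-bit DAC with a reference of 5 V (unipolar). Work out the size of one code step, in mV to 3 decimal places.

9.766 mV

Full-scale span = 5 V.
LSB = 5 / 2^9 = 5 / 512 = 0.00976562 V = 9.766 mV.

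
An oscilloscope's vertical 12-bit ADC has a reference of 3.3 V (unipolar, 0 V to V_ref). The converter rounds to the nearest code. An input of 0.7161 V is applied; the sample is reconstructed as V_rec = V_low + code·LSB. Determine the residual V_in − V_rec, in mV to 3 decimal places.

-0.135 mV

One LSB is 3.3 V / 4096 = 0.806 mV.
Scaled input = 888.8320 LSBs, so code = 889.
V_rec = 0 + 889·0.000805664 = 0.71623535 V.
V_in − V_rec = -0.000135352 V = -0.135 mV.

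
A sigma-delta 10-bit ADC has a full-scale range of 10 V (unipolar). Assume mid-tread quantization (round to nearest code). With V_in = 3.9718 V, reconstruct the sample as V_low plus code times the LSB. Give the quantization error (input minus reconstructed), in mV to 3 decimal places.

-2.809 mV

One LSB is 10 V / 1024 = 9.766 mV.
Scaled input = 406.7123 LSBs, so code = 407.
V_rec = 0 + 407·0.00976562 = 3.9746094 V.
V_in − V_rec = -0.00280937 V = -2.809 mV.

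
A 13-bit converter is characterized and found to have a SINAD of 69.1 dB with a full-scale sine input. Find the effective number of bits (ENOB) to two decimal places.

ENOB = (SINAD − 1.76) / 6.02 = (69.1 − 1.76)/6.02 = 11.186.

11.19 bits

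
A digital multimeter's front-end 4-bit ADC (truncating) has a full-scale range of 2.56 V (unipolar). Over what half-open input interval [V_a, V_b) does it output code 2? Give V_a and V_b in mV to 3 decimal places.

LSB = 2.56/2^4 = 160.000 mV.
V_a = V_low + 2·LSB = 0.32 V; V_b = V_low + 3·LSB = 0.48 V.

[320.000 mV, 480.000 mV)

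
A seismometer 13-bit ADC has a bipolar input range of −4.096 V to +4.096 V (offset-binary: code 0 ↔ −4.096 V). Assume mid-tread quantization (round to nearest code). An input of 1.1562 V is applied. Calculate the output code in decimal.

Full-scale span = 8.192 V; LSB = 8.192/2^13 = 1.000 mV.
(V_in − V_low)/LSB = (1.1562 − (−4.096)) / 0.001 = 5252.200.
Round → code 5252.

code 5252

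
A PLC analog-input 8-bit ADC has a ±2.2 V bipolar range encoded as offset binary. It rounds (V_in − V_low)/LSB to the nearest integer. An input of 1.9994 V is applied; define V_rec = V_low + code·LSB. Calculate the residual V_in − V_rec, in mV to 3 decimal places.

5.650 mV

Step size: 4.4 V ÷ 2^8 = 17.188 mV.
(1.9994 − (−2.2))/0.0171875 = 244.3287; round gives code 244.
V_rec = (−2.2) + 244·0.0171875 = 1.99375 V.
Difference: 0.00565 V → 5.650 mV.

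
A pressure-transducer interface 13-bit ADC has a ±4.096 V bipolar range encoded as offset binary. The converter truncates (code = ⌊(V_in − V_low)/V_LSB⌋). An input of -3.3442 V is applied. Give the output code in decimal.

With 8192 levels over 8.192 V, one step is 1.000 mV.
(V_in − V_low)/LSB = (-3.3442 − (−4.096)) / 0.001 = 751.800.
⌊·⌋(751.800) = 751.

code 751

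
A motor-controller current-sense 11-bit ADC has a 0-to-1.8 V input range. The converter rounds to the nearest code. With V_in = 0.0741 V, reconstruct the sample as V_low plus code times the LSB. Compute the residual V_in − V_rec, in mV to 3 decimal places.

0.272 mV

Step size: 1.8 V ÷ 2^11 = 0.879 mV.
(0.0741 − 0)/0.000878906 = 84.3093; round gives code 84.
Code 84 maps back to 0 + 84×0.000878906 V = 0.073828125 V.
Error = 0.0741 − 0.073828125 = 0.000271875 V = 0.272 mV.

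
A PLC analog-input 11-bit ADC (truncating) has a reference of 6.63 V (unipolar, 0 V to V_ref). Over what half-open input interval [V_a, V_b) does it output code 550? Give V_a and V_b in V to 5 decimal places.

[1.78052 V, 1.78375 V)

LSB = 6.63/2^11 = 3.237 mV.
V_a = V_low + 550·LSB = 1.78052 V; V_b = V_low + 551·LSB = 1.78375 V.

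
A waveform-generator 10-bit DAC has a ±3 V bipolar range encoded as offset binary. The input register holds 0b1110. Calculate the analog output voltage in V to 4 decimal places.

-2.9180 V

LSB = 6 V / 2^10 = 5.859 mV.
Code 0b1110 = 14 decimal.
V_out = (−3) + 14 × 0.00585938 V = -2.91797 V.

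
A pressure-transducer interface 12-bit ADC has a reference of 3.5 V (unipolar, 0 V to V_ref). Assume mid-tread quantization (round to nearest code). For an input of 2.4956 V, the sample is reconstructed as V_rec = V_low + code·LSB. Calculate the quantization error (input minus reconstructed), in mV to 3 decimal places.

Step size: 3.5 V ÷ 2^12 = 0.854 mV.
(2.4956 − 0)/0.000854492 = 2920.5650; round gives code 2921.
Reconstructed: 2.4959717 V.
Error = 2.4956 − 2.4959717 = -0.00037168 V = -0.372 mV.

-0.372 mV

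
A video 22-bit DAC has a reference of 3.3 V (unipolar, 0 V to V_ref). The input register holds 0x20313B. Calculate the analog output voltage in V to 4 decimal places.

LSB = 3.3 V / 2^22 = 0.79 µV.
Code 0x20313B = 2109755 decimal.
V_out = 0 + 2109755 × 7.86781e-07 V = 1.65992 V.

1.6599 V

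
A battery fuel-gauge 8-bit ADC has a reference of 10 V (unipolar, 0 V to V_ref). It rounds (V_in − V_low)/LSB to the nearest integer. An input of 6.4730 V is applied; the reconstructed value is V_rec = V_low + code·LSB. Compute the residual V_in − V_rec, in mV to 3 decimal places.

-11.375 mV

Step size: 10 V ÷ 2^8 = 39.062 mV.
(V_in − V_low)/LSB = (6.4730 − 0)/0.0390625 = 165.7088 → code 166 (round).
V_rec = 0 + 166·0.0390625 = 6.484375 V.
Difference: -0.011375 V → -11.375 mV.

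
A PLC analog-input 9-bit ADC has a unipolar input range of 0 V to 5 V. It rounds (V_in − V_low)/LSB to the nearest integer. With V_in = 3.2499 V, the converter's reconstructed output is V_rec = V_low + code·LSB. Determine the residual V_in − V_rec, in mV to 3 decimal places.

-2.053 mV

One LSB is 5 V / 512 = 9.766 mV.
(V_in − V_low)/LSB = (3.2499 − 0)/0.00976562 = 332.7898 → code 333 (round).
Code 333 maps back to 0 + 333×0.00976562 V = 3.2519531 V.
V_in − V_rec = -0.00205312 V = -2.053 mV.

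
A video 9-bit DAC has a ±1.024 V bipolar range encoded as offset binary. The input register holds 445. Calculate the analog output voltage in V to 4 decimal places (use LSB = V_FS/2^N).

LSB = 2.048 V / 2^9 = 4.000 mV.
V_out = (−1.024) + 445 × 0.004 V = 0.756 V.

0.7560 V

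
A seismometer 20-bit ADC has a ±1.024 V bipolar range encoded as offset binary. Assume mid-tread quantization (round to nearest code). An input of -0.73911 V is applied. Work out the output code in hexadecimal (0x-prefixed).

code 0x239C8 (decimal 145864)

Full-scale span = 2.048 V; LSB = 2.048/2^20 = 1.95 µV.
(-0.73911 − (−1.024)) / 1.95313e-06 = 145863.680 LSBs.
round(145863.680) = 145864.
In hexadecimal (0x-prefixed): 0x239C8.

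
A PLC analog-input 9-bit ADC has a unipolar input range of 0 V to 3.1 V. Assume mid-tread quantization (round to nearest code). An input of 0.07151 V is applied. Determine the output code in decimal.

With 512 levels over 3.1 V, one step is 6.055 mV.
Input sits at 11.811 steps above V_low.
round(11.811) = 12.

code 12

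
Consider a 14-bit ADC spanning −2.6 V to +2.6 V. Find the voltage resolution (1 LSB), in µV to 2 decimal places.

Full-scale span = 5.2 V.
LSB = 5.2 / 2^14 = 5.2 / 16384 = 0.000317383 V = 317.38 µV.

317.38 µV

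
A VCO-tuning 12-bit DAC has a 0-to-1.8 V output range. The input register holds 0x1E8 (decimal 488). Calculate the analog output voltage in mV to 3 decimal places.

214.453 mV

LSB = 1.8 V / 2^12 = 439.45 µV.
Code 0x1E8 = 488 decimal.
V_out = 0 + 488 × 0.000439453 V = 0.214453 V.
= 214.453 mV.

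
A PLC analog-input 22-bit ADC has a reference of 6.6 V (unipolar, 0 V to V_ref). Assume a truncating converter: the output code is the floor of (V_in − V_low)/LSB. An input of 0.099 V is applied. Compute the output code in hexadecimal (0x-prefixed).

code 0xF5C2 (decimal 62914)

LSB = 6.6 V / 4194304 = 1.57 µV.
(0.099 − 0) / 1.57356e-06 = 62914.560 LSBs.
So the output code is 62914.
In hexadecimal (0x-prefixed): 0xF5C2.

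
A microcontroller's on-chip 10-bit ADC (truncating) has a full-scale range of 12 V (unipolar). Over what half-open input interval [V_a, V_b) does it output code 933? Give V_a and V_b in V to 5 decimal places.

[10.93359 V, 10.94531 V)

LSB = 12/2^10 = 11.719 mV.
V_a = V_low + 933·LSB = 10.9336 V; V_b = V_low + 934·LSB = 10.9453 V.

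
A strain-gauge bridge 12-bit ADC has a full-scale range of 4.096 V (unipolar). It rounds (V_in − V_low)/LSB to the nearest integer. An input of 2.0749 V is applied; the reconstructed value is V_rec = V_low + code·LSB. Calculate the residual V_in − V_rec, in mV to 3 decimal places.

One LSB is 4.096 V / 4096 = 1.000 mV.
(V_in − V_low)/LSB = (2.0749 − 0)/0.001 = 2074.9000 → code 2075 (round).
Reconstructed: 2.075 V.
Difference: -0.0001 V → -0.100 mV.

-0.100 mV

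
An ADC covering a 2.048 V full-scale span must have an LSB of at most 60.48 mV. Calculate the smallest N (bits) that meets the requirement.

6 bits

Number of steps required ≥ 2.048 V / 60.48 mV = 33.86.
Need 2^N ≥ 33.86; 2^5 = 32, 2^6 = 64.
Minimum N = 6.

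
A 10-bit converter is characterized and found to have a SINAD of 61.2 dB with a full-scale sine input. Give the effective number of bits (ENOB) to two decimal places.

9.87 bits

ENOB = (SINAD − 1.76) / 6.02 = (61.2 − 1.76)/6.02 = 9.874.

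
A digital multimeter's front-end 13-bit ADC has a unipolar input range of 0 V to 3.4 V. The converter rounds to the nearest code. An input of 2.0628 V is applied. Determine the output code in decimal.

code 4970

Full-scale span = 3.4 V; LSB = 3.4/2^13 = 415.04 µV.
Input sits at 4970.135 steps above V_low.
round(4970.135) = 4970.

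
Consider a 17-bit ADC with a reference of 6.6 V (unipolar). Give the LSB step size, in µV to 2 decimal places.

50.35 µV

Full-scale span = 6.6 V.
LSB = 6.6 / 2^17 = 6.6 / 131072 = 5.0354e-05 V = 50.35 µV.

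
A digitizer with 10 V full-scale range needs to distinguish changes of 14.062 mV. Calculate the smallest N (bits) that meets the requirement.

10 bits

Number of steps required ≥ 10 V / 14.062 mV = 711.14.
Need 2^N ≥ 711.14; 2^9 = 512, 2^10 = 1024.
Minimum N = 10.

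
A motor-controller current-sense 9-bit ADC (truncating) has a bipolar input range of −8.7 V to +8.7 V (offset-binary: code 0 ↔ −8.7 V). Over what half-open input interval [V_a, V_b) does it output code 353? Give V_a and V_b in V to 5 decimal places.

LSB = 17.4/2^9 = 33.984 mV.
V_a = V_low + 353·LSB = 3.29648 V; V_b = V_low + 354·LSB = 3.33047 V.

[3.29648 V, 3.33047 V)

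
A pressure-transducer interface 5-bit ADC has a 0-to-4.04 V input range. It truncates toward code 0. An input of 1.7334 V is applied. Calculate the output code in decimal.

code 13

LSB = 4.04 V / 32 = 126.250 mV.
Input sits at 13.730 steps above V_low.
⌊·⌋(13.730) = 13.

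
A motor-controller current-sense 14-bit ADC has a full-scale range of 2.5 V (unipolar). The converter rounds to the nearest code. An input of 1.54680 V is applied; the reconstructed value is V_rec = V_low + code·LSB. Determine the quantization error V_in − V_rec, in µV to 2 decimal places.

Step size: 2.5 V ÷ 2^14 = 152.59 µV.
Scaled input = 10137.1085 LSBs, so code = 10137.
Code 10137 maps back to 0 + 10137×0.000152588 V = 1.5467834 V.
Error = 1.54680 − 1.5467834 = 1.65527e-05 V = 16.55 µV.

16.55 µV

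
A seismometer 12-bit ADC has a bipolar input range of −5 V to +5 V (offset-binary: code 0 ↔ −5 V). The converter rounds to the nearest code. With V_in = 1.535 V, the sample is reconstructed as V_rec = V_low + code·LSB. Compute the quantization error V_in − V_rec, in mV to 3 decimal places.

-0.645 mV

One LSB is 10 V / 4096 = 2.441 mV.
Scaled input = 2676.7360 LSBs, so code = 2677.
Code 2677 maps back to (−5) + 2677×0.00244141 V = 1.5356445 V.
Error = 1.535 − 1.5356445 = -0.000644531 V = -0.645 mV.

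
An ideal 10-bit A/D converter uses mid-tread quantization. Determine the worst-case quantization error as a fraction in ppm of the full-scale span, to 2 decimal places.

488.28 ppm

Rounding → worst-case error = ½ LSB = V_FS/2^11, so 1e+06/2048 = 488.281 ppm of full scale.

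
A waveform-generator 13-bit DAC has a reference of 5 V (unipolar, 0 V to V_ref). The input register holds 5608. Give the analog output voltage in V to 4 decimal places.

LSB = 5 V / 2^13 = 0.610 mV.
V_out = 0 + 5608 × 0.000610352 V = 3.42285 V.

3.4229 V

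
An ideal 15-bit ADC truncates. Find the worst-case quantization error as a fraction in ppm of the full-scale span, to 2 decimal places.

30.52 ppm

Truncating → worst-case error = 1 LSB = V_FS/2^15, so 1e+06/32768 = 30.5176 ppm of full scale.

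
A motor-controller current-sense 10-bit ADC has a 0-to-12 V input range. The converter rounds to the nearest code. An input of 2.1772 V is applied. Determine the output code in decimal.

With 1024 levels over 12 V, one step is 11.719 mV.
Input sits at 185.788 steps above V_low.
round(185.788) = 186.

code 186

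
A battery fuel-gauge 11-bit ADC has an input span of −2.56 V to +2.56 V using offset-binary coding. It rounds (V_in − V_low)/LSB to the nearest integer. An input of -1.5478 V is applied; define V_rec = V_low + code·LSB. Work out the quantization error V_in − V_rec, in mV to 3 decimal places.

Step size: 5.12 V ÷ 2^11 = 2.500 mV.
(-1.5478 − (−2.56))/0.0025 = 404.8800; round gives code 405.
Code 405 maps back to (−2.56) + 405×0.0025 V = -1.5475 V.
V_in − V_rec = -0.0003 V = -0.300 mV.

-0.300 mV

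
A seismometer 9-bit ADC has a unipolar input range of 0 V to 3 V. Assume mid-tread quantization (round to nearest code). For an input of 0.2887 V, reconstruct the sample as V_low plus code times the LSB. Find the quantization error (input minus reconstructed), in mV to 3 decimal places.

Step size: 3 V ÷ 2^9 = 5.859 mV.
(V_in − V_low)/LSB = (0.2887 − 0)/0.00585938 = 49.2715 → code 49 (round).
Code 49 maps back to 0 + 49×0.00585938 V = 0.28710938 V.
Difference: 0.00159063 V → 1.591 mV.

1.591 mV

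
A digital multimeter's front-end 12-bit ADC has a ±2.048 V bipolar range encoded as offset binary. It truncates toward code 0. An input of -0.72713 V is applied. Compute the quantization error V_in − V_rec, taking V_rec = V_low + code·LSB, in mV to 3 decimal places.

One LSB is 4.096 V / 4096 = 1.000 mV.
(V_in − V_low)/LSB = (-0.72713 − (−2.048))/0.001 = 1320.8700 → code 1320 (floor).
V_rec = (−2.048) + 1320·0.001 = -0.728 V.
V_in − V_rec = 0.00087 V = 0.870 mV.

0.870 mV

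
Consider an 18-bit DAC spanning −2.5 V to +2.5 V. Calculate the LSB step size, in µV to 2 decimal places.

19.07 µV

Full-scale span = 5 V.
LSB = 5 / 2^18 = 5 / 262144 = 1.90735e-05 V = 19.07 µV.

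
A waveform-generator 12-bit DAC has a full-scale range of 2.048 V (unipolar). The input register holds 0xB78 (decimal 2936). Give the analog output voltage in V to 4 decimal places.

1.4680 V

LSB = 2.048 V / 2^12 = 0.500 mV.
Code 0xB78 = 2936 decimal.
V_out = 0 + 2936 × 0.0005 V = 1.468 V.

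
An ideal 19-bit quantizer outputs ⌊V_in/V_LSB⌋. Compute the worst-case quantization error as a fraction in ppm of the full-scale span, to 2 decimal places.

1.91 ppm

Truncating → worst-case error = 1 LSB = V_FS/2^19, so 1e+06/524288 = 1.90735 ppm of full scale.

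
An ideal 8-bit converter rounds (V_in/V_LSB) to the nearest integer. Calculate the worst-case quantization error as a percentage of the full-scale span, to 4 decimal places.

Rounding → worst-case error = ½ LSB = V_FS/2^9, so 100/512 = 0.195312 % of full scale.

0.1953 %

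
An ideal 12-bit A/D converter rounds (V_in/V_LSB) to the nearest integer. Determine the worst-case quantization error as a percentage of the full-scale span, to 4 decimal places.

Rounding → worst-case error = ½ LSB = V_FS/2^13, so 100/8192 = 0.012207 % of full scale.

0.0122 %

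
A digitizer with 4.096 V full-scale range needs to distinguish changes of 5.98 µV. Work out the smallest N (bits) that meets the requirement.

Number of steps required ≥ 4.096 V / 5.98 µV = 684949.83.
Need 2^N ≥ 684949.83; 2^19 = 524288, 2^20 = 1048576.
Minimum N = 20.

20 bits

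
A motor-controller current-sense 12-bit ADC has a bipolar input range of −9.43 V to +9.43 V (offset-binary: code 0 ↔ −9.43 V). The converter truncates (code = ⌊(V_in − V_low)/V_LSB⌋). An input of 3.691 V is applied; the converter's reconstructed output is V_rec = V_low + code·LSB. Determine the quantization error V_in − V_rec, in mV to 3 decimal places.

2.802 mV

Step size: 18.86 V ÷ 2^12 = 4.604 mV.
(V_in − V_low)/LSB = (3.691 − (−9.43))/0.00460449 = 2849.6085 → code 2849 (floor).
Reconstructed: 3.6881982 V.
Difference: 0.00280176 V → 2.802 mV.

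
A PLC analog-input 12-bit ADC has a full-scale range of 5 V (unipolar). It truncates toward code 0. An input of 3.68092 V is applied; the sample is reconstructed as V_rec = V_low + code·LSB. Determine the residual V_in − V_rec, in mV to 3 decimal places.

0.500 mV

Step size: 5 V ÷ 2^12 = 1.221 mV.
Scaled input = 3015.4097 LSBs, so code = 3015.
Reconstructed: 3.6804199 V.
Error = 3.68092 − 3.6804199 = 0.000500078 V = 0.500 mV.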